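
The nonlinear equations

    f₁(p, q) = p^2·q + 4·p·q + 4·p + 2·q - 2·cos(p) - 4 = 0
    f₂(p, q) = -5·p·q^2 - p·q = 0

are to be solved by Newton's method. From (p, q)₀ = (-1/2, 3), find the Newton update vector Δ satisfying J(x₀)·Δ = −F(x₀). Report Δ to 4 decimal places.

(0.5768, 0.2379)

At (-1/2, 3): F = (-7.005165, 24.0000).
Jacobian J = [[2·p·q + 4·q + 2·sin(p) + 4, p^2 + 4·p + 2], [-5·q^2 - q, -10·p·q - p]].
At the point, J = [[12.041149, 0.2500], [-48.0000, 15.5000]] (det J = 198.637808).
Solving J·Δ = −F gives Δ = (0.5768, 0.2379).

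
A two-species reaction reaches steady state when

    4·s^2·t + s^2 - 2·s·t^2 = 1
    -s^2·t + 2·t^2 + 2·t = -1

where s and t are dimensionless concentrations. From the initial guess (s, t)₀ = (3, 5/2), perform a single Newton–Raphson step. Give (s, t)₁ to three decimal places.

(2.180, -0.268)

At (3, 5/2): F = (60.500, -4.000).
Jacobian J = [[8·s·t + 2·s - 2·t^2, 4·s^2 - 4·s·t], [-2·s·t, -s^2 + 4·t + 2]].
At the point, J = [[53.500, 6.000], [-15.000, 3.000]] (det J = 250.500).
Solving J·Δ = −F gives Δ = (-0.820, -2.768).
Then the next iterate is (s, t)₁ = (2.180, -0.268).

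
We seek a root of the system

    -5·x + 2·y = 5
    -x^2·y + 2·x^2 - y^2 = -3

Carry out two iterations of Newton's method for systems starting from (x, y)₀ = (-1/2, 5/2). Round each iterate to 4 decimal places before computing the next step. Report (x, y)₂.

At (-1/2, 5/2): F = (2.5000, -3.3750).
Jacobian J = [[-5, 2], [-2·x·y + 4·x, -x^2 - 2·y]].
At the point, J = [[-5.0000, 2.0000], [0.5000, -5.2500]] (det J = 25.2500).
Solving J·Δ = −F gives Δ = (0.2525, -0.6188).
Then the next iterate is (x, y)₁ = (-0.2475, 1.8812).
Round to (-0.2475, 1.8812) and repeat: F = (-0.0001, -0.531636), J = [[-5.0000, 2.0000], [-0.058806, -3.823656]].
Δ = (-0.0553, -0.1382), so (x, y)₂ = (-0.3028, 1.7430).

(-0.3028, 1.7430)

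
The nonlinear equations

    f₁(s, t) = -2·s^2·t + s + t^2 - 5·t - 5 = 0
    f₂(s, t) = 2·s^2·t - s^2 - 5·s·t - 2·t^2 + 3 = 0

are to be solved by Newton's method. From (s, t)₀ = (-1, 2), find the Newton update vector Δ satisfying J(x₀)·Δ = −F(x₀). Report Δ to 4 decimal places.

At (-1, 2): F = (-16.0000, 8.0000).
Jacobian J = [[-4·s·t + 1, -2·s^2 + 2·t - 5], [4·s·t - 2·s - 5·t, 2·s^2 - 5·s - 4·t]].
At the point, J = [[9.0000, -3.0000], [-16.0000, -1.0000]] (det J = -57.0000).
Solving J·Δ = −F gives Δ = (0.7018, -3.2281).

(0.7018, -3.2281)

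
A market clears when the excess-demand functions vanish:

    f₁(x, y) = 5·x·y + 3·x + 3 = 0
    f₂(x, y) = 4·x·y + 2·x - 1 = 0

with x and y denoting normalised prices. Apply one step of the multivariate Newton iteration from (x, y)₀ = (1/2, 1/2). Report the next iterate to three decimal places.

At (1/2, 1/2): F = (5.750, 1.000).
Jacobian J = [[5·y + 3, 5·x], [4·y + 2, 4·x]].
At the point, J = [[5.500, 2.500], [4.000, 2.000]] (det J = 1.000).
Solving J·Δ = −F gives Δ = (-9.000, 17.500).
Then the next iterate is (x, y)₁ = (-8.500, 18.000).

(-8.500, 18.000)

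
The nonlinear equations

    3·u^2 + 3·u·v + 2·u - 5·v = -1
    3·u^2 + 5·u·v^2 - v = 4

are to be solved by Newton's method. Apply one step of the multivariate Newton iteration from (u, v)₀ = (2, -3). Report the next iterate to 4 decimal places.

(-0.6381, -3.8094)

At (2, -3): F = (14.0000, 101.0000).
Jacobian J = [[6·u + 3·v + 2, 3·u - 5], [6·u + 5·v^2, 10·u·v - 1]].
At the point, J = [[5.0000, 1.0000], [57.0000, -61.0000]] (det J = -362.0000).
Solving J·Δ = −F gives Δ = (-2.6381, -0.8094).
Then the next iterate is (u, v)₁ = (-0.6381, -3.8094).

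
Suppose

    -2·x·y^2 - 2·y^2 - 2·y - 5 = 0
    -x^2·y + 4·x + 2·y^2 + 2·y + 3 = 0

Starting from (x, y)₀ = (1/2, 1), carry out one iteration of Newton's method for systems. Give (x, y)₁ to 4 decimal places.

At (1/2, 1): F = (-10.0000, 8.7500).
Jacobian J = [[-2·y^2, -4·x·y - 4·y - 2], [-2·x·y + 4, -x^2 + 4·y + 2]].
At the point, J = [[-2.0000, -8.0000], [3.0000, 5.7500]] (det J = 12.5000).
Solving J·Δ = −F gives Δ = (-1.0000, -1.0000).
Then the next iterate is (x, y)₁ = (-0.5000, 0.0000).

(-0.5000, 0.0000)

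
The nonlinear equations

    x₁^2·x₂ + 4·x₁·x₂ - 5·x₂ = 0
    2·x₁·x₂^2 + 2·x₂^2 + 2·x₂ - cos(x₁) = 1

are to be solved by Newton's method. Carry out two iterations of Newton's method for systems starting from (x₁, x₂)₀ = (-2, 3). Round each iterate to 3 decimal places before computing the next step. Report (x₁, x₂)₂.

(-3.080, 0.000)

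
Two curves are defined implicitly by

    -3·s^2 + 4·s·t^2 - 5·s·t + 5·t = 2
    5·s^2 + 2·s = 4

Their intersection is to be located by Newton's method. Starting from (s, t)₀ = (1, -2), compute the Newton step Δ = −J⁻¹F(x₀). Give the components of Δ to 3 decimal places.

At (1, -2): F = (11.000, 3.000).
Jacobian J = [[-6·s + 4·t^2 - 5·t, 8·s·t - 5·s + 5], [10·s + 2, 0]].
At the point, J = [[20.000, -16.000], [12.000, 0.000]] (det J = 192.000).
Solving J·Δ = −F gives Δ = (-0.250, 0.375).

(-0.250, 0.375)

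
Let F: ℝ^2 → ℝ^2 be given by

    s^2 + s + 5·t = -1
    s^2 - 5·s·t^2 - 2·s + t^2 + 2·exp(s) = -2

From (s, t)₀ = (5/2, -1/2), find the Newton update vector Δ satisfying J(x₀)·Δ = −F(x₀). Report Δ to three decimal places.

(-0.655, -0.664)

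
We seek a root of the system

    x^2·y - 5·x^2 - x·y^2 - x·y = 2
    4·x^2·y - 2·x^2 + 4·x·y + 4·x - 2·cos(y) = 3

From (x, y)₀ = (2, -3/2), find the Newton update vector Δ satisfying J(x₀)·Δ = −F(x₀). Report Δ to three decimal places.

(-1.061, 0.139)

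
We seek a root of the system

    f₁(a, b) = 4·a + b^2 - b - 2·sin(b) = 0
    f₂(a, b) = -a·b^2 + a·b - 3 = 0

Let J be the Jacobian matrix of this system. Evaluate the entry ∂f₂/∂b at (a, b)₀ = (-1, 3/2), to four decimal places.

∂f₂/∂b = -2·a·b + a.
At (-1, 3/2) this is 2.0000.

2.0000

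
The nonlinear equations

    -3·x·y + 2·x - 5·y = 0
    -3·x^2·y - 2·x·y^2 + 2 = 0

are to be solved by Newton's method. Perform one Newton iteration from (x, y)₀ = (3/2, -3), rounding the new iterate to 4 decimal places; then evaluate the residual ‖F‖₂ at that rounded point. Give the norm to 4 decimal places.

7.3677

At (3/2, -3): F = (31.5000, -4.7500).
Jacobian J = [[-3·y + 2, -3·x - 5], [-6·x·y - 2·y^2, -3·x^2 - 4·x·y]].
At the point, J = [[11.0000, -9.5000], [9.0000, 11.2500]] (det J = 209.2500).
Solving J·Δ = −F gives Δ = (-1.4779, 1.6045).
Then the next iterate is (x, y)₁ = (0.0221, -1.3955).
Re-evaluating at (0.0221, -1.3955): F = (7.114222, 1.915969), so ‖F‖₂ = 7.3677.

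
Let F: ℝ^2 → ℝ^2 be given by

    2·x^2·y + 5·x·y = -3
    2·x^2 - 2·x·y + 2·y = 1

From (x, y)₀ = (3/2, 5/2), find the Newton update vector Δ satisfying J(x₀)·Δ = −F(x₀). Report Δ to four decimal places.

(-1.1392, -0.1392)

At (3/2, 5/2): F = (33.0000, 1.0000).
Jacobian J = [[4·x·y + 5·y, 2·x^2 + 5·x], [4·x - 2·y, -2·x + 2]].
At the point, J = [[27.5000, 12.0000], [1.0000, -1.0000]] (det J = -39.5000).
Solving J·Δ = −F gives Δ = (-1.1392, -0.1392).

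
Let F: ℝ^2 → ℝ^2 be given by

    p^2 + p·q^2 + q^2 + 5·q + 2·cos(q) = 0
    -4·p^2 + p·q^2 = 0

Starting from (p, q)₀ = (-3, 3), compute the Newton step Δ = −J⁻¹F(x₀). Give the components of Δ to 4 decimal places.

(2.8508, 1.7264)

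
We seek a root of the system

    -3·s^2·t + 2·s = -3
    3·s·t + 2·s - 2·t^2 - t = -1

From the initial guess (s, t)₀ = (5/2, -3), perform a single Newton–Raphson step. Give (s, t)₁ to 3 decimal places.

At (5/2, -3): F = (64.250, -31.500).
Jacobian J = [[-6·s·t + 2, -3·s^2], [3·t + 2, 3·s - 4·t - 1]].
At the point, J = [[47.000, -18.750], [-7.000, 18.500]] (det J = 738.250).
Solving J·Δ = −F gives Δ = (-0.810, 1.396).
Then the next iterate is (s, t)₁ = (1.690, -1.604).

(1.690, -1.604)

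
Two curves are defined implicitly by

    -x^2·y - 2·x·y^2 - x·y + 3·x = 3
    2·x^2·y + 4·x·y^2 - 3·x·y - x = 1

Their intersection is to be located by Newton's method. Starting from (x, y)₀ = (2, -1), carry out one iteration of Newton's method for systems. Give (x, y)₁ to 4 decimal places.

(1.0500, -0.6500)

At (2, -1): F = (5.0000, 3.0000).
Jacobian J = [[-2·x·y - 2·y^2 - y + 3, -x^2 - 4·x·y - x], [4·x·y + 4·y^2 - 3·y - 1, 2·x^2 + 8·x·y - 3·x]].
At the point, J = [[6.0000, 2.0000], [-2.0000, -14.0000]] (det J = -80.0000).
Solving J·Δ = −F gives Δ = (-0.9500, 0.3500).
Then the next iterate is (x, y)₁ = (1.0500, -0.6500).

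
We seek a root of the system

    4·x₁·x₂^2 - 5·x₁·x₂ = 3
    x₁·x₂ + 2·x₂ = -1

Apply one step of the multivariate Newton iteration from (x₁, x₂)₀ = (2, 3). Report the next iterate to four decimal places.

(-9.2667, 8.2000)

At (2, 3): F = (39.0000, 13.0000).
Jacobian J = [[4·x₂^2 - 5·x₂, 8·x₁·x₂ - 5·x₁], [x₂, x₁ + 2]].
At the point, J = [[21.0000, 38.0000], [3.0000, 4.0000]] (det J = -30.0000).
Solving J·Δ = −F gives Δ = (-11.2667, 5.2000).
Then the next iterate is (x₁, x₂)₁ = (-9.2667, 8.2000).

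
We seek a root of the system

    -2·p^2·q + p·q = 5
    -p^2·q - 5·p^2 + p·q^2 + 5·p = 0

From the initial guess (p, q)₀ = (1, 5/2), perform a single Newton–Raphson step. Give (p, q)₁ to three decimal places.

At (1, 5/2): F = (-7.500, 3.750).
Jacobian J = [[-4·p·q + q, -2·p^2 + p], [-2·p·q - 10·p + q^2 + 5, -p^2 + 2·p·q]].
At the point, J = [[-7.500, -1.000], [-3.750, 4.000]] (det J = -33.750).
Solving J·Δ = −F gives Δ = (-0.778, -1.667).
Then the next iterate is (p, q)₁ = (0.222, 0.833).

(0.222, 0.833)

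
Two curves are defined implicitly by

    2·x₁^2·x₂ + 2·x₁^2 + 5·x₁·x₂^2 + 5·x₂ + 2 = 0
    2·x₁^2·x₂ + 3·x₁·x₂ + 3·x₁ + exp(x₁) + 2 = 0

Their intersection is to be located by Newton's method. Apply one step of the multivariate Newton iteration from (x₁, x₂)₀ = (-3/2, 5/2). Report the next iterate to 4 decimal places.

(-2.0324, 1.7114)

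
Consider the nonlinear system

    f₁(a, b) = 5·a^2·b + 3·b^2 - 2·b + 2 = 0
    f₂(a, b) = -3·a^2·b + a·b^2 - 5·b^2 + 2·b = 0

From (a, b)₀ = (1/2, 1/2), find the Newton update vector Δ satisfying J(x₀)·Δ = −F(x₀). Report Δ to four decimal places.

(-1.2412, 0.3235)

At (1/2, 1/2): F = (2.3750, -0.5000).
Jacobian J = [[10·a·b, 5·a^2 + 6·b - 2], [-6·a·b + b^2, -3·a^2 + 2·a·b - 10·b + 2]].
At the point, J = [[2.5000, 2.2500], [-1.2500, -3.2500]] (det J = -5.3125).
Solving J·Δ = −F gives Δ = (-1.2412, 0.3235).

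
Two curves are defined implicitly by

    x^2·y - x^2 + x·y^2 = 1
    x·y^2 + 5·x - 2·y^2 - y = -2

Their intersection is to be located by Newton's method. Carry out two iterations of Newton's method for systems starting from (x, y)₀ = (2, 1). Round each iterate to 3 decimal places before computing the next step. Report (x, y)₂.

At (2, 1): F = (1.000, 11.000).
Jacobian J = [[2·x·y - 2·x + y^2, x^2 + 2·x·y], [y^2 + 5, 2·x·y - 4·y - 1]].
At the point, J = [[1.000, 8.000], [6.000, -1.000]] (det J = -49.000).
Solving J·Δ = −F gives Δ = (-1.816, 0.102).
Then the next iterate is (x, y)₁ = (0.184, 1.102).
Round to (0.184, 1.102) and repeat: F = (-0.77310, -0.38736), J = [[1.25194, 0.43939], [6.21440, -5.00246]].
Δ = (0.449, 0.480), so (x, y)₂ = (0.633, 1.582).

(0.633, 1.582)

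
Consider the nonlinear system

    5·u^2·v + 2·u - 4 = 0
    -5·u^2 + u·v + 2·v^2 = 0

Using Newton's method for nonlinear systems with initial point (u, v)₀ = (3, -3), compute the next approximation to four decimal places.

At (3, -3): F = (-133.0000, -36.0000).
Jacobian J = [[10·u·v + 2, 5·u^2], [-10·u + v, u + 4·v]].
At the point, J = [[-88.0000, 45.0000], [-33.0000, -9.0000]] (det J = 2277.0000).
Solving J·Δ = −F gives Δ = (-1.2372, 0.5362).
Then the next iterate is (u, v)₁ = (1.7628, -2.4638).

(1.7628, -2.4638)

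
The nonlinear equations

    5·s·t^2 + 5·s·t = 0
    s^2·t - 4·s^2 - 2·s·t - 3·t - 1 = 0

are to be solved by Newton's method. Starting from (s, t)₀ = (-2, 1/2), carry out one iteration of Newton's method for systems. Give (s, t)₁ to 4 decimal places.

(-0.8251, 0.3453)

At (-2, 1/2): F = (-7.5000, -14.5000).
Jacobian J = [[5·t^2 + 5·t, 10·s·t + 5·s], [2·s·t - 8·s - 2·t, s^2 - 2·s - 3]].
At the point, J = [[3.7500, -20.0000], [13.0000, 5.0000]] (det J = 278.7500).
Solving J·Δ = −F gives Δ = (1.1749, -0.1547).
Then the next iterate is (s, t)₁ = (-0.8251, 0.3453).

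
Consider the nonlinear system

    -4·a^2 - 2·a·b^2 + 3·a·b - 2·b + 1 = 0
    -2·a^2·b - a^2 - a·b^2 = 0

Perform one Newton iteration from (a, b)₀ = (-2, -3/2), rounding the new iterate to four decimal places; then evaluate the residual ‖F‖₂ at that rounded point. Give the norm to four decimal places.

At (-2, -3/2): F = (6.0000, 12.5000).
Jacobian J = [[-8·a - 2·b^2 + 3·b, -4·a·b + 3·a - 2], [-4·a·b - 2·a - b^2, -2·a^2 - 2·a·b]].
At the point, J = [[7.0000, -20.0000], [-10.2500, -14.0000]] (det J = -303.0000).
Solving J·Δ = −F gives Δ = (0.5479, 0.4917).
Then the next iterate is (a, b)₁ = (-1.4521, -1.0083).
Re-evaluating at (-1.4521, -1.0083): F = (1.927289, 3.619902), so ‖F‖₂ = 4.1010.

4.1010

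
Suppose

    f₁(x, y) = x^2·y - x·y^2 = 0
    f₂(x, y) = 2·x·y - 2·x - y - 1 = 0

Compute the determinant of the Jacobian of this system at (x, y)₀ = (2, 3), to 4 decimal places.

41.0000

J = [[2·x·y - y^2, x^2 - 2·x·y], [2·y - 2, 2·x - 1]].
At the point, J = [[3.0000, -8.0000], [4.0000, 3.0000]].
det J = 41.0000.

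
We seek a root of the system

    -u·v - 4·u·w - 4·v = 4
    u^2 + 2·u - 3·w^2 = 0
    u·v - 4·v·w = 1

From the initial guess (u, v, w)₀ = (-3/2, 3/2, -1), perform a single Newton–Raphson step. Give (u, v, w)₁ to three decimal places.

At (-3/2, 3/2, -1): F = (-13.750, -3.750, 2.750).
Jacobian J = [[-v - 4·w, -u - 4, -4·u], [2·u + 2, 0, -6·w], [v, u - 4·w, -4·v]].
At the point, J = [[2.500, -2.500, 6.000], [-1.000, 0.000, 6.000], [1.500, 2.500, -6.000]] (det J = -60.000).
Solving J·Δ = −F gives Δ = (2.750, -0.150, 1.083).
Then the next iterate is (u, v, w)₁ = (1.250, 1.350, 0.083).

(1.250, 1.350, 0.083)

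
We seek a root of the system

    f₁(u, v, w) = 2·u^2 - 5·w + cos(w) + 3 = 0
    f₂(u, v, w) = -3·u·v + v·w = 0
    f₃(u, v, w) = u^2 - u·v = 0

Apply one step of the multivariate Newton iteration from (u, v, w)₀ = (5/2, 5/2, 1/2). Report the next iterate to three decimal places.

At (5/2, 5/2, 1/2): F = (13.87758, -17.500, 0.000).
Jacobian J = [[4·u, 0, -sin(w) - 5], [-3·v, -3·u + w, v], [2·u - v, -u, 0]].
At the point, J = [[10.000, 0.000, -5.47943], [-7.500, -7.000, 2.500], [2.500, -2.500, 0.000]] (det J = -136.12918).
Solving J·Δ = −F gives Δ = (-1.124, -1.124, 0.482).
Then the next iterate is (u, v, w)₁ = (1.376, 1.376, 0.982).

(1.376, 1.376, 0.982)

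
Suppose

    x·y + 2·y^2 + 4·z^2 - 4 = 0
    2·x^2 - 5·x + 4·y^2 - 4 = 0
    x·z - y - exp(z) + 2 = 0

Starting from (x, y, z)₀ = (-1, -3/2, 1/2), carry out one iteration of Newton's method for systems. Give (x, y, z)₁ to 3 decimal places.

(-0.385, -0.962, 0.923)

At (-1, -3/2, 1/2): F = (3.000, 12.000, 1.35128).
Jacobian J = [[y, x + 4·y, 8·z], [4·x - 5, 8·y, 0], [z, -1, x - exp(z)]].
At the point, J = [[-1.500, -7.000, 4.000], [-9.000, -12.000, 0.000], [0.500, -1.000, -2.64872]] (det J = 179.19246).
Solving J·Δ = −F gives Δ = (0.615, 0.538, 0.423).
Then the next iterate is (x, y, z)₁ = (-0.385, -0.962, 0.923).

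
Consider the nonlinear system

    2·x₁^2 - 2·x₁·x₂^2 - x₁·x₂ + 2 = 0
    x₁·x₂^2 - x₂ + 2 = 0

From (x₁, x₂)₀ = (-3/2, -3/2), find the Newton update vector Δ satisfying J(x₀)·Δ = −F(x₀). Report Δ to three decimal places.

(2.697, -1.769)

At (-3/2, -3/2): F = (11.000, 0.125).
Jacobian J = [[4·x₁ - 2·x₂^2 - x₂, -4·x₁·x₂ - x₁], [x₂^2, 2·x₁·x₂ - 1]].
At the point, J = [[-9.000, -7.500], [2.250, 3.500]] (det J = -14.625).
Solving J·Δ = −F gives Δ = (2.697, -1.769).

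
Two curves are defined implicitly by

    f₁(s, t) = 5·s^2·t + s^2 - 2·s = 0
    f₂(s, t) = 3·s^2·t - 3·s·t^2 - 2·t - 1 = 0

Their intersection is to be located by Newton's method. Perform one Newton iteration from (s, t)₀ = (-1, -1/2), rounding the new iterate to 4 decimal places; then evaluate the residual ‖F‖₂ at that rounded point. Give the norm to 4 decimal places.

0.2054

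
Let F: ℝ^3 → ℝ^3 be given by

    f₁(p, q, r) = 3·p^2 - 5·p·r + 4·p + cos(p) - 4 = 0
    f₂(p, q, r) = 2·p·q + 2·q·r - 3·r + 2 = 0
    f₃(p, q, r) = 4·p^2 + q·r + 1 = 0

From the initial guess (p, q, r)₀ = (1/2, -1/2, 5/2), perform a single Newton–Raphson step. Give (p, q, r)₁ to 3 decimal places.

At (1/2, -1/2, 5/2): F = (-6.62242, -8.500, 0.750).
Jacobian J = [[6·p - 5·r - sin(p) + 4, 0, -5·p], [2·q, 2·p + 2·r, 2·q - 3], [8·p, r, q]].
At the point, J = [[-5.97943, 0.000, -2.500], [-1.000, 6.000, -4.000], [4.000, 2.500, -0.500]] (det J = 24.39402).
Solving J·Δ = −F gives Δ = (-0.739, 0.705, -0.882).
Then the next iterate is (p, q, r)₁ = (-0.239, 0.205, 1.618).

(-0.239, 0.205, 1.618)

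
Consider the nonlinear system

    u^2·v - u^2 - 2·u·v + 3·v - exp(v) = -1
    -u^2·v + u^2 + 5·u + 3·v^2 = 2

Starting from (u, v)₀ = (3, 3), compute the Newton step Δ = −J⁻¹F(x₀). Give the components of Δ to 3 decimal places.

At (3, 3): F = (-10.08554, 22.000).
Jacobian J = [[2·u·v - 2·u - 2·v, u^2 - 2·u - exp(v) + 3], [-2·u·v + 2·u + 5, -u^2 + 6·v]].
At the point, J = [[6.000, -14.08554], [-7.000, 9.000]] (det J = -44.59876).
Solving J·Δ = −F gives Δ = (4.913, 1.377).

(4.913, 1.377)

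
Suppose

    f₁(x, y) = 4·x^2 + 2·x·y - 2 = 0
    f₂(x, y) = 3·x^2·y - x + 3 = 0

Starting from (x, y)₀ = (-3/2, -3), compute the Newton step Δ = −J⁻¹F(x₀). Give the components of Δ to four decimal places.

At (-3/2, -3): F = (16.0000, -15.7500).
Jacobian J = [[8·x + 2·y, 2·x], [6·x·y - 1, 3·x^2]].
At the point, J = [[-18.0000, -3.0000], [26.0000, 6.7500]] (det J = -43.5000).
Solving J·Δ = −F gives Δ = (1.3966, -3.0460).

(1.3966, -3.0460)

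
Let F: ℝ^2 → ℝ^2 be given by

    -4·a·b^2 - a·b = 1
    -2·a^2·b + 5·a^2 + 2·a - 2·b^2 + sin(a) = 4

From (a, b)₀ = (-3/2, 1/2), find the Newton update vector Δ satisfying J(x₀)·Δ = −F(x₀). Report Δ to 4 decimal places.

At (-3/2, 1/2): F = (1.2500, 0.502505).
Jacobian J = [[-4·b^2 - b, -8·a·b - a], [-4·a·b + 10·a + cos(a) + 2, -2·a^2 - 4·b]].
At the point, J = [[-1.5000, 7.5000], [-9.929263, -6.5000]] (det J = 84.219471).
Solving J·Δ = −F gives Δ = (0.1412, -0.1384).

(0.1412, -0.1384)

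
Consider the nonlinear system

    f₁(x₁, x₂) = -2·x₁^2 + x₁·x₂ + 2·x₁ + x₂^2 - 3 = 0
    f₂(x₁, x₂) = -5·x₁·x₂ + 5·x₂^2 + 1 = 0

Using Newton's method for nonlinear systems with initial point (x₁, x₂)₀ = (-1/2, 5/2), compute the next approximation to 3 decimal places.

(0.179, 1.409)

At (-1/2, 5/2): F = (0.500, 38.500).
Jacobian J = [[-4·x₁ + x₂ + 2, x₁ + 2·x₂], [-5·x₂, -5·x₁ + 10·x₂]].
At the point, J = [[6.500, 4.500], [-12.500, 27.500]] (det J = 235.000).
Solving J·Δ = −F gives Δ = (0.679, -1.091).
Then the next iterate is (x₁, x₂)₁ = (0.179, 1.409).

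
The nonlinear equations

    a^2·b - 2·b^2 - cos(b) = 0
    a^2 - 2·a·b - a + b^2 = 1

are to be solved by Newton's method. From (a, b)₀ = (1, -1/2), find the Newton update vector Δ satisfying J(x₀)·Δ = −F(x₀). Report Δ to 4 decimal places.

(2.4509, 1.7173)

At (1, -1/2): F = (-1.877583, 0.2500).
Jacobian J = [[2·a·b, a^2 - 4·b + sin(b)], [2·a - 2·b - 1, -2·a + 2·b]].
At the point, J = [[-1.0000, 2.520574], [2.0000, -3.0000]] (det J = -2.041149).
Solving J·Δ = −F gives Δ = (2.4509, 1.7173).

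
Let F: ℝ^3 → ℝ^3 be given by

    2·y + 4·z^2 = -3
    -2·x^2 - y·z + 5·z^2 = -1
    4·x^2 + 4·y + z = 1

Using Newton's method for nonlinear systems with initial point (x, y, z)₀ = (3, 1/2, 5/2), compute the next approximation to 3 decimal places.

(1.604, -0.667, 1.167)

At (3, 1/2, 5/2): F = (29.000, 13.000, 39.500).
Jacobian J = [[0, 2, 8·z], [-4·x, -z, -y + 10·z], [8·x, 4, 1]].
At the point, J = [[0.000, 2.000, 20.000], [-12.000, -2.500, 24.500], [24.000, 4.000, 1.000]] (det J = 1440.000).
Solving J·Δ = −F gives Δ = (-1.396, -1.167, -1.333).
Then the next iterate is (x, y, z)₁ = (1.604, -0.667, 1.167).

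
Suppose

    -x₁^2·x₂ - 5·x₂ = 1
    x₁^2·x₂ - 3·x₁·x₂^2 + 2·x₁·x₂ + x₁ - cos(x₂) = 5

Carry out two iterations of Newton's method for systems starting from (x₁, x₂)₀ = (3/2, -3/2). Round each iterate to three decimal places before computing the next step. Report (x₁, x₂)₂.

(2.974, -0.161)

At (3/2, -3/2): F = (9.875, -21.57074).
Jacobian J = [[-2·x₁·x₂, -x₁^2 - 5], [2·x₁·x₂ - 3·x₂^2 + 2·x₂ + 1, x₁^2 - 6·x₁·x₂ + 2·x₁ + sin(x₂)]].
At the point, J = [[4.500, -7.250], [-13.250, 17.75251]] (det J = -16.17623).
Solving J·Δ = −F gives Δ = (1.170, 2.088).
Then the next iterate is (x₁, x₂)₁ = (2.670, 0.588).
Round to (2.670, 0.588) and repeat: F = (-8.13179, 1.40025), J = [[-3.13992, -12.12890], [4.27869, 3.60384]].
Δ = (0.304, -0.749), so (x₁, x₂)₂ = (2.974, -0.161).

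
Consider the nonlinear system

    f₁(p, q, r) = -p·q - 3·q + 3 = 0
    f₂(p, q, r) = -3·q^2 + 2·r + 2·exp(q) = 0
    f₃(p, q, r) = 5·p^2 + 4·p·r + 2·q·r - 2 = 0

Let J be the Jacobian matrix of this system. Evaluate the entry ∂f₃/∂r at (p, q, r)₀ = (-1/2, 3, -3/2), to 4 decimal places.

4.0000

∂f₃/∂r = 4·p + 2·q.
At (-1/2, 3, -3/2) this is 4.0000.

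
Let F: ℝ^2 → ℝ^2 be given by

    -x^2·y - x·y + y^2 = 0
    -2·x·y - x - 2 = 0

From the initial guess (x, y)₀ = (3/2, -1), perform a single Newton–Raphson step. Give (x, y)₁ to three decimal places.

At (3/2, -1): F = (4.750, -0.500).
Jacobian J = [[-2·x·y - y, -x^2 - x + 2·y], [-2·y - 1, -2·x]].
At the point, J = [[4.000, -5.750], [1.000, -3.000]] (det J = -6.250).
Solving J·Δ = −F gives Δ = (-2.740, -1.080).
Then the next iterate is (x, y)₁ = (-1.240, -2.080).

(-1.240, -2.080)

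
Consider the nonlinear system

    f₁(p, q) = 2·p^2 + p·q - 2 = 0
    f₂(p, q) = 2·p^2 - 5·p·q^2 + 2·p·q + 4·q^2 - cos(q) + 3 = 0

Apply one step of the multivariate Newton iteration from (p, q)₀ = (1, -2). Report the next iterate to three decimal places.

At (1, -2): F = (-2.000, -2.58385).
Jacobian J = [[4·p + q, p], [4·p - 5·q^2 + 2·q, -10·p·q + 2·p + 8·q + sin(q)]].
At the point, J = [[2.000, 1.000], [-20.000, 5.09070]] (det J = 30.18141).
Solving J·Δ = −F gives Δ = (0.252, 1.497).
Then the next iterate is (p, q)₁ = (1.252, -0.503).

(1.252, -0.503)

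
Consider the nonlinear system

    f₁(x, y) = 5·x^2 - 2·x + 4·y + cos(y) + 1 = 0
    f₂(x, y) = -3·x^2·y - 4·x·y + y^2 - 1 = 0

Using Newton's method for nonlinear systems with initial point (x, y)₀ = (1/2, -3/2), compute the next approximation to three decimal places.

At (1/2, -3/2): F = (-4.67926, 5.375).
Jacobian J = [[10·x - 2, -sin(y) + 4], [-6·x·y - 4·y, -3·x^2 - 4·x + 2·y]].
At the point, J = [[3.000, 4.99749], [10.500, -5.750]] (det J = -69.72370).
Solving J·Δ = −F gives Δ = (0.001, 0.936).
Then the next iterate is (x, y)₁ = (0.501, -0.564).

(0.501, -0.564)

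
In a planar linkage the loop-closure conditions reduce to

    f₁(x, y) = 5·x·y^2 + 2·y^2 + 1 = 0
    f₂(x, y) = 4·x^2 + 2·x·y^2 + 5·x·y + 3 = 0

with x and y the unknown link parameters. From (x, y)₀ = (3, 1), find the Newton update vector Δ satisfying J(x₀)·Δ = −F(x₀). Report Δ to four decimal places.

At (3, 1): F = (18.0000, 60.0000).
Jacobian J = [[5·y^2, 10·x·y + 4·y], [8·x + 2·y^2 + 5·y, 4·x·y + 5·x]].
At the point, J = [[5.0000, 34.0000], [31.0000, 27.0000]] (det J = -919.0000).
Solving J·Δ = −F gives Δ = (-1.6910, -0.2807).

(-1.6910, -0.2807)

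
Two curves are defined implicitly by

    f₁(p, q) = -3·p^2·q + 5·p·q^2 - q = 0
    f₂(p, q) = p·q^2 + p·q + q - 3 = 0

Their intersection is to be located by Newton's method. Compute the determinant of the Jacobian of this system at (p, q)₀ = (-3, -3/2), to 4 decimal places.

J = [[-6·p·q + 5·q^2, -3·p^2 + 10·p·q - 1], [q^2 + q, 2·p·q + p + 1]].
At the point, J = [[-15.7500, 17.0000], [0.7500, 7.0000]].
det J = -123.0000.

-123.0000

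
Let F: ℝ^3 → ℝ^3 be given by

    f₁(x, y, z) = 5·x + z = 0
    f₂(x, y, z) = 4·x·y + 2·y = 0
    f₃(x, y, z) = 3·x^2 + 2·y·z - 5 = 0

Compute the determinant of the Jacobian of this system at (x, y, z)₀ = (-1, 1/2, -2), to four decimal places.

J = [[5, 0, 1], [4·y, 4·x + 2, 0], [6·x, 2·z, 2·y]].
At the point, J = [[5.0000, 0.0000, 1.0000], [2.0000, -2.0000, 0.0000], [-6.0000, -4.0000, 1.0000]].
det J = -30.0000.

-30.0000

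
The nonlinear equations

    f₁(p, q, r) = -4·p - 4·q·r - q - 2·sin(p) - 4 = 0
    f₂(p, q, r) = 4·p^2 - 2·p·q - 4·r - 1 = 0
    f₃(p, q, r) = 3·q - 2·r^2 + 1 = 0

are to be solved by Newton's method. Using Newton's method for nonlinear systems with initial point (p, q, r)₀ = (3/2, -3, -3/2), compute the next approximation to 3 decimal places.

At (3/2, -3, -3/2): F = (-26.99499, 23.000, -12.500).
Jacobian J = [[-2·cos(p) - 4, -4·r - 1, -4·q], [8·p - 2·q, -2·p, -4], [0, 3, -4·r]].
At the point, J = [[-4.14147, 5.000, 12.000], [18.000, -3.000, -4.000], [0.000, 3.000, 6.000]] (det J = 132.84885).
Solving J·Δ = −F gives Δ = (-0.753, 1.122, 1.523).
Then the next iterate is (p, q, r)₁ = (0.747, -1.878, 0.023).

(0.747, -1.878, 0.023)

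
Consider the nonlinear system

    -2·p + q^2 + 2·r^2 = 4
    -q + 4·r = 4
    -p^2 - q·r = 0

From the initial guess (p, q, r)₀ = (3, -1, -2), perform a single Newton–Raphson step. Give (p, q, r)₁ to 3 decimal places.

(0.026, -5.263, -0.316)

At (3, -1, -2): F = (-1.000, -11.000, -11.000).
Jacobian J = [[-2, 2·q, 4·r], [0, -1, 4], [-2·p, -r, -q]].
At the point, J = [[-2.000, -2.000, -8.000], [0.000, -1.000, 4.000], [-6.000, 2.000, 1.000]] (det J = 114.000).
Solving J·Δ = −F gives Δ = (-2.974, -4.263, 1.684).
Then the next iterate is (p, q, r)₁ = (0.026, -5.263, -0.316).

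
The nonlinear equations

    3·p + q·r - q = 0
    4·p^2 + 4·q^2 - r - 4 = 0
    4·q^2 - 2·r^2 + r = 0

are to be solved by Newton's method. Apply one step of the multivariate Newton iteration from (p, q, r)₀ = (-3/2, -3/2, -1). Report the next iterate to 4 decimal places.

At (-3/2, -3/2, -1): F = (-1.5000, 15.0000, 6.0000).
Jacobian J = [[3, r - 1, q], [8·p, 8·q, -1], [0, 8·q, -4·r + 1]].
At the point, J = [[3.0000, -2.0000, -1.5000], [-12.0000, -12.0000, -1.0000], [0.0000, -12.0000, 5.0000]] (det J = -552.0000).
Solving J·Δ = −F gives Δ = (0.7826, 0.4728, -0.0652).
Then the next iterate is (p, q, r)₁ = (-0.7174, -1.0272, -1.0652).

(-0.7174, -1.0272, -1.0652)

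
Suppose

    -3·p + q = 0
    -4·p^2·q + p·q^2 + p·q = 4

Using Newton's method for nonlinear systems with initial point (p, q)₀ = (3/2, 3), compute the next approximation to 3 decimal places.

At (3/2, 3): F = (-1.500, -13.000).
Jacobian J = [[-3, 1], [-8·p·q + q^2 + q, -4·p^2 + 2·p·q + p]].
At the point, J = [[-3.000, 1.000], [-24.000, 1.500]] (det J = 19.500).
Solving J·Δ = −F gives Δ = (-0.551, -0.154).
Then the next iterate is (p, q)₁ = (0.949, 2.846).

(0.949, 2.846)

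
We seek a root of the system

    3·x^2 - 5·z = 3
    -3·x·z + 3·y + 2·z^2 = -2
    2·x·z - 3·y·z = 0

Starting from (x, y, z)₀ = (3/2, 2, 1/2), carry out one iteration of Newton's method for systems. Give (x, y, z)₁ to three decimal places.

(1.576, 0.277, 0.887)

At (3/2, 2, 1/2): F = (1.250, 6.250, -1.500).
Jacobian J = [[6·x, 0, -5], [-3·z, 3, -3·x + 4·z], [2·z, -3·z, 2·x - 3·y]].
At the point, J = [[9.000, 0.000, -5.000], [-1.500, 3.000, -2.500], [1.000, -1.500, -3.000]] (det J = -111.000).
Solving J·Δ = −F gives Δ = (0.076, -1.723, 0.387).
Then the next iterate is (x, y, z)₁ = (1.576, 0.277, 0.887).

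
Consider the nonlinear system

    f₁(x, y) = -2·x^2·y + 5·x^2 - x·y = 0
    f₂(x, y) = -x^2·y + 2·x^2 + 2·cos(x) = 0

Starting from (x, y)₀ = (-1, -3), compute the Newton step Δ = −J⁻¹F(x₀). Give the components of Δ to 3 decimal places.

(0.180, 4.586)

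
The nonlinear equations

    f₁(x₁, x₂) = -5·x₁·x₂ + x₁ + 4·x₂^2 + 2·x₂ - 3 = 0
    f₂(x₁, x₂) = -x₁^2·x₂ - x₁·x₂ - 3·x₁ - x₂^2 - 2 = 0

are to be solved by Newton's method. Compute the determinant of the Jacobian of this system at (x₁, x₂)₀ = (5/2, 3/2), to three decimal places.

J = [[-5·x₂ + 1, -5·x₁ + 8·x₂ + 2], [-2·x₁·x₂ - x₂ - 3, -x₁^2 - x₁ - 2·x₂]].
At the point, J = [[-6.500, 1.500], [-12.000, -11.750]].
det J = 94.375.

94.375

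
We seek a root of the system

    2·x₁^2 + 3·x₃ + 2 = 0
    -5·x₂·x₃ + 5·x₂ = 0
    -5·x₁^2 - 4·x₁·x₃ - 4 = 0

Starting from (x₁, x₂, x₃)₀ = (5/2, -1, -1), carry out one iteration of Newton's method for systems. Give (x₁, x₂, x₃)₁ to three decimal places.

At (5/2, -1, -1): F = (11.500, -10.000, -25.250).
Jacobian J = [[4·x₁, 0, 3], [0, -5·x₃ + 5, -5·x₂], [-10·x₁ - 4·x₃, 0, -4·x₁]].
At the point, J = [[10.000, 0.000, 3.000], [0.000, 10.000, 5.000], [-21.000, 0.000, -10.000]] (det J = -370.000).
Solving J·Δ = −F gives Δ = (-1.061, 1.149, -0.297).
Then the next iterate is (x₁, x₂, x₃)₁ = (1.439, 0.149, -1.297).

(1.439, 0.149, -1.297)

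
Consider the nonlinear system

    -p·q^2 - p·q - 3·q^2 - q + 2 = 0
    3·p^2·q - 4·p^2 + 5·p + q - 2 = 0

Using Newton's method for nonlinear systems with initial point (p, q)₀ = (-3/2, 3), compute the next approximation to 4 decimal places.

(-1.7086, 2.1180)

At (-3/2, 3): F = (-10.0000, 4.7500).
Jacobian J = [[-q^2 - q, -2·p·q - p - 6·q - 1], [6·p·q - 8·p + 5, 3·p^2 + 1]].
At the point, J = [[-12.0000, -8.5000], [-10.0000, 7.7500]] (det J = -178.0000).
Solving J·Δ = −F gives Δ = (-0.2086, -0.8820).
Then the next iterate is (p, q)₁ = (-1.7086, 2.1180).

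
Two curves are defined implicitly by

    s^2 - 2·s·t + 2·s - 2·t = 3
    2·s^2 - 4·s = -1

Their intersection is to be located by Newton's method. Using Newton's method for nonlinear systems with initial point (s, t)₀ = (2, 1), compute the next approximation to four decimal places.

(1.7500, 0.6667)

At (2, 1): F = (-1.0000, 1.0000).
Jacobian J = [[2·s - 2·t + 2, -2·s - 2], [4·s - 4, 0]].
At the point, J = [[4.0000, -6.0000], [4.0000, 0.0000]] (det J = 24.0000).
Solving J·Δ = −F gives Δ = (-0.2500, -0.3333).
Then the next iterate is (s, t)₁ = (1.7500, 0.6667).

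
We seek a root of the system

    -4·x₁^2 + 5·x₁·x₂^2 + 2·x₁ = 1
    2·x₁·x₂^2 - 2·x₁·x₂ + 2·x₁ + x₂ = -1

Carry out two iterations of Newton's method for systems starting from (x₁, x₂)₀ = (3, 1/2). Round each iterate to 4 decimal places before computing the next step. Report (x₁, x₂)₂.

(0.0391, -1.5002)

At (3, 1/2): F = (-27.2500, 6.0000).
Jacobian J = [[-8·x₁ + 5·x₂^2 + 2, 10·x₁·x₂], [2·x₂^2 - 2·x₂ + 2, 4·x₁·x₂ - 2·x₁ + 1]].
At the point, J = [[-20.7500, 15.0000], [1.5000, 1.0000]] (det J = -43.2500).
Solving J·Δ = −F gives Δ = (-2.7110, -1.9335).
Then the next iterate is (x₁, x₂)₁ = (0.2890, -1.4335).
Round to (0.2890, -1.4335) and repeat: F = (2.213279, 2.160808), J = [[9.962611, -4.142815], [8.976845, -1.235126]].
Δ = (-0.2499, -0.0667), so (x₁, x₂)₂ = (0.0391, -1.5002).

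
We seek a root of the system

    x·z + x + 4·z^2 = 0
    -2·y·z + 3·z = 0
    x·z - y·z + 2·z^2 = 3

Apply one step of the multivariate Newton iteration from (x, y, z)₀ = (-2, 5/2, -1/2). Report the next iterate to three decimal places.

(-2.783, 1.370, -0.565)

At (-2, 5/2, -1/2): F = (0.000, 1.000, -0.250).
Jacobian J = [[z + 1, 0, x + 8·z], [0, -2·z, -2·y + 3], [z, -z, x - y + 4·z]].
At the point, J = [[0.500, 0.000, -6.000], [0.000, 1.000, -2.000], [-0.500, 0.500, -6.500]] (det J = -5.750).
Solving J·Δ = −F gives Δ = (-0.783, -1.130, -0.065).
Then the next iterate is (x, y, z)₁ = (-2.783, 1.370, -0.565).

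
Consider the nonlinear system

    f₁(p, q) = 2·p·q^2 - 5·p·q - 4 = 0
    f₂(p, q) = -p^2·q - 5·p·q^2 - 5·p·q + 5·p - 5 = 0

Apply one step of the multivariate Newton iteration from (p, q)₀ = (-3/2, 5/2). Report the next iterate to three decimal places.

(-0.710, 1.967)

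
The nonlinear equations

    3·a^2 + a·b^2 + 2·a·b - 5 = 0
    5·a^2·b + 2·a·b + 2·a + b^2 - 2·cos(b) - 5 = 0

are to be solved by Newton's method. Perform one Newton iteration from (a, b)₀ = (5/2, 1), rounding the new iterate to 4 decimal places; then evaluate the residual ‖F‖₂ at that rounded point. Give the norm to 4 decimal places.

9.4299

At (5/2, 1): F = (21.2500, 36.169395).
Jacobian J = [[6·a + b^2 + 2·b, 2·a·b + 2·a], [10·a·b + 2·b + 2, 5·a^2 + 2·a + 2·b + 2·sin(b)]].
At the point, J = [[18.0000, 10.0000], [29.0000, 39.932942]] (det J = 428.792955).
Solving J·Δ = −F gives Δ = (-1.1355, -0.0812).
Then the next iterate is (a, b)₁ = (1.3645, 0.9188).
Re-evaluating at (1.3645, 0.9188): F = (4.244888, 8.420436), so ‖F‖₂ = 9.4299.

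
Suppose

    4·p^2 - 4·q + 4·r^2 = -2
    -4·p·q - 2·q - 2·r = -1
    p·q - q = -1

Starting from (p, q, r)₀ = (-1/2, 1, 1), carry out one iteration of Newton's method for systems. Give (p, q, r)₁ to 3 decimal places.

At (-1/2, 1, 1): F = (3.000, -1.000, -0.500).
Jacobian J = [[8·p, -4, 8·r], [-4·q, -4·p - 2, -2], [q, p - 1, 0]].
At the point, J = [[-4.000, -4.000, 8.000], [-4.000, 0.000, -2.000], [1.000, -1.500, 0.000]] (det J = 68.000).
Solving J·Δ = −F gives Δ = (0.015, -0.324, -0.529).
Then the next iterate is (p, q, r)₁ = (-0.485, 0.676, 0.471).

(-0.485, 0.676, 0.471)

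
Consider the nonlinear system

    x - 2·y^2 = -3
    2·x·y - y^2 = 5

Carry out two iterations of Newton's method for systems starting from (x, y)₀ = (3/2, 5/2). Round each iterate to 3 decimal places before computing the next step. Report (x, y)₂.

(2.318, 1.634)

At (3/2, 5/2): F = (-8.000, -3.750).
Jacobian J = [[1, -4·y], [2·y, 2·x - 2·y]].
At the point, J = [[1.000, -10.000], [5.000, -2.000]] (det J = 48.000).
Solving J·Δ = −F gives Δ = (0.448, -0.755).
Then the next iterate is (x, y)₁ = (1.948, 1.745).
Round to (1.948, 1.745) and repeat: F = (-1.14205, -1.24651), J = [[1.000, -6.980], [3.490, 0.406]].
Δ = (0.370, -0.111), so (x, y)₂ = (2.318, 1.634).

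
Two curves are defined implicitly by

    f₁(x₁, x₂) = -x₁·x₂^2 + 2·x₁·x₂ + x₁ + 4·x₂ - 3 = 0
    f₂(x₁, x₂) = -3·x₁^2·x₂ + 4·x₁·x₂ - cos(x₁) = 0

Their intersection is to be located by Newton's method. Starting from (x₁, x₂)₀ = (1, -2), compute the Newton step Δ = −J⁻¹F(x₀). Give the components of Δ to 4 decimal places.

At (1, -2): F = (-18.0000, -2.540302).
Jacobian J = [[-x₂^2 + 2·x₂ + 1, -2·x₁·x₂ + 2·x₁ + 4], [-6·x₁·x₂ + 4·x₂ + sin(x₁), -3·x₁^2 + 4·x₁]].
At the point, J = [[-7.0000, 10.0000], [4.841471, 1.0000]] (det J = -55.414710).
Solving J·Δ = −F gives Δ = (0.1336, 1.8935).

(0.1336, 1.8935)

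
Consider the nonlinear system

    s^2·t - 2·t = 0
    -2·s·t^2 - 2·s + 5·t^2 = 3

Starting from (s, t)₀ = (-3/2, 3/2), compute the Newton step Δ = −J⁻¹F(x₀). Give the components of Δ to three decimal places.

(0.042, -0.739)

At (-3/2, 3/2): F = (0.375, 18.000).
Jacobian J = [[2·s·t, s^2 - 2], [-2·t^2 - 2, -4·s·t + 10·t]].
At the point, J = [[-4.500, 0.250], [-6.500, 24.000]] (det J = -106.375).
Solving J·Δ = −F gives Δ = (0.042, -0.739).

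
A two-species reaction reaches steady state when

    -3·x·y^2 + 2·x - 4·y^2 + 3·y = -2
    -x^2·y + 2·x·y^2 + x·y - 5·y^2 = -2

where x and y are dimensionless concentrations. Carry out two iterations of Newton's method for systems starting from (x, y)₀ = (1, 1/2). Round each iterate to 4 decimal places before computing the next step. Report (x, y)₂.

(2.0561, 1.3930)

At (1, 1/2): F = (3.7500, 1.2500).
Jacobian J = [[-3·y^2 + 2, -6·x·y - 8·y + 3], [-2·x·y + 2·y^2 + y, -x^2 + 4·x·y + x - 10·y]].
At the point, J = [[1.2500, -4.0000], [0.0000, -3.0000]] (det J = -3.7500).
Solving J·Δ = −F gives Δ = (-1.6667, 0.4167).
Then the next iterate is (x, y)₁ = (-0.6667, 0.9167).
Round to (-0.6667, 0.9167) and repeat: F = (1.736106, -4.340829), J = [[-0.521017, -0.666617], [3.819706, -12.722844]].
Δ = (2.7228, 0.4763), so (x, y)₂ = (2.0561, 1.3930).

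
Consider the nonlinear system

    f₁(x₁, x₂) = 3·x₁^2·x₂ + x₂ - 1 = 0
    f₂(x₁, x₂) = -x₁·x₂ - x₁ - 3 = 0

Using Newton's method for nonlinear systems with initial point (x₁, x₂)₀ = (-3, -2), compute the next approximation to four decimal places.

(-2.9625, -0.0125)

At (-3, -2): F = (-57.0000, -6.0000).
Jacobian J = [[6·x₁·x₂, 3·x₁^2 + 1], [-x₂ - 1, -x₁]].
At the point, J = [[36.0000, 28.0000], [1.0000, 3.0000]] (det J = 80.0000).
Solving J·Δ = −F gives Δ = (0.0375, 1.9875).
Then the next iterate is (x₁, x₂)₁ = (-2.9625, -0.0125).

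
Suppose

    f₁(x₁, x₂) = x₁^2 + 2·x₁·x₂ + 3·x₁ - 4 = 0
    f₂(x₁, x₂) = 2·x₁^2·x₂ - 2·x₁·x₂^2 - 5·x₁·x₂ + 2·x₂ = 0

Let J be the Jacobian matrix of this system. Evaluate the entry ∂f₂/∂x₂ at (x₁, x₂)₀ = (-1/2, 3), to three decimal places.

11.000

∂f₂/∂x₂ = 2·x₁^2 - 4·x₁·x₂ - 5·x₁ + 2.
At (-1/2, 3) this is 11.000.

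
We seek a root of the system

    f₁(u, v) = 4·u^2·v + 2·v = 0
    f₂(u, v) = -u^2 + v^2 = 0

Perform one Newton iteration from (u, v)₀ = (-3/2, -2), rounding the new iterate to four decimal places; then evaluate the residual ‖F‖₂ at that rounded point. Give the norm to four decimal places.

At (-3/2, -2): F = (-22.0000, 1.7500).
Jacobian J = [[8·u·v, 4·u^2 + 2], [-2·u, 2·v]].
At the point, J = [[24.0000, 11.0000], [3.0000, -4.0000]] (det J = -129.0000).
Solving J·Δ = −F gives Δ = (0.5329, 0.8372).
Then the next iterate is (u, v)₁ = (-0.9671, -1.1628).
Re-evaluating at (-0.9671, -1.1628): F = (-6.675786, 0.416821), so ‖F‖₂ = 6.6888.

6.6888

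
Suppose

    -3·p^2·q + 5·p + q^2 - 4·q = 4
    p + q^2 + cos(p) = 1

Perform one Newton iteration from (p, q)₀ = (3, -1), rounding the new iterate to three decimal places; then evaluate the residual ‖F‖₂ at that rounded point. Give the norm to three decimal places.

12.618

At (3, -1): F = (43.000, 2.01001).
Jacobian J = [[-6·p·q + 5, -3·p^2 + 2·q - 4], [-sin(p) + 1, 2·q]].
At the point, J = [[23.000, -33.000], [0.85888, -2.000]] (det J = -17.65696).
Solving J·Δ = −F gives Δ = (-1.114, 0.527).
Then the next iterate is (p, q)₁ = (1.886, -0.473).
Re-evaluating at (1.886, -0.473): F = (12.59311, 0.79972), so ‖F‖₂ = 12.618.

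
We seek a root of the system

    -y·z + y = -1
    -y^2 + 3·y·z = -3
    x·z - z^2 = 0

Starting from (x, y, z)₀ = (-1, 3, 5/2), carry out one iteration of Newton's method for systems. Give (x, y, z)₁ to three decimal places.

(-2.700, 5.000, 0.333)

At (-1, 3, 5/2): F = (-3.500, 16.500, -8.750).
Jacobian J = [[0, -z + 1, -y], [0, -2·y + 3·z, 3·y], [z, 0, x - 2·z]].
At the point, J = [[0.000, -1.500, -3.000], [0.000, 1.500, 9.000], [2.500, 0.000, -6.000]] (det J = -22.500).
Solving J·Δ = −F gives Δ = (-1.700, 2.000, -2.167).
Then the next iterate is (x, y, z)₁ = (-2.700, 5.000, 0.333).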